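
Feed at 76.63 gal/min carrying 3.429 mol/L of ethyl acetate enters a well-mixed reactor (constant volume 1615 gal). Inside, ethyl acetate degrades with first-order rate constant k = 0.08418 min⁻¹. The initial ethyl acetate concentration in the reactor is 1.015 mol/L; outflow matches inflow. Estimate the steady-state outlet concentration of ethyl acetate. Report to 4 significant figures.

1.236 mol/L

Species balance: V dC/dt = Q C_in − Q C − k V C.
At steady state: 0 = Q C_in − (Q + kV) C_ss, so C_ss = Q C_in/(Q + kV).
C_ss = 76.63·3.429/(76.63 + 0.08418·1615) = 262.764/212.581 = 1.23607 mol/L.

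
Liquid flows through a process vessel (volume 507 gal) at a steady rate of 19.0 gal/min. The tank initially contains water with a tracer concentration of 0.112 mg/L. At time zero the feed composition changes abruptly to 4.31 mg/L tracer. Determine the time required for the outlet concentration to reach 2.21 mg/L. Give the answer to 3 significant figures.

Species balance: V dC/dt = Q(C_in − C) ⇒ τ = V/Q = 26.684 min.
C(t) = C_in + (C₀ − C_in) e^(−t/τ). Set C = 2.21 and solve for t:
e^(−t/τ) = (C − C_in)/(C₀ − C_in) = (2.21 − 4.31)/(0.112 − 4.31) = 0.50024
t = −τ ln(…) = 26.684 × 0.69267 = 18.483 min.

18.5 min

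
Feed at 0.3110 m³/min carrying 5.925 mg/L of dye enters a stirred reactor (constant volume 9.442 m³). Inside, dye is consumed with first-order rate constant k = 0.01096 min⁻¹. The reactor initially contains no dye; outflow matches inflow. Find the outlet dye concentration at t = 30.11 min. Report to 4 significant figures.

Accumulation = in − out − consumed: V dC/dt = Q C_in − Q C − k V C.
This is linear with rate a = Q/V + k = 0.0438979 min⁻¹.
C_ss = Q C_in/(Q + kV) = 4.44570 mg/L; C(t) = C_ss + (C₀ − C_ss) e^(−a t).
C(30.11) = 4.44570 + (-4.44570)·e^(−0.0438979·30.11) = 4.44570 + (-4.44570)·0.266664 = 3.26020 mg/L.

3.260 mg/L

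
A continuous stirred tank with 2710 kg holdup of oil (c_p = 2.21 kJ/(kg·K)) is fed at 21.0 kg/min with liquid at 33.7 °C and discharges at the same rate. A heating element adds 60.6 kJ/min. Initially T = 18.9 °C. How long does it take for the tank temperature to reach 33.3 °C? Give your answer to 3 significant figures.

290 min

M c_p dT/dt = ṁ c_p (T_in − T) + Q̇.
τ = M/ṁ = 129.05 min; T_ss = T_in + Q̇/(ṁ c_p) = 35.006 °C.
T(t) = T_ss + (T₀ − T_ss) e^(−t/τ). Set T = 33.3:
e^(−t/τ) = (33.3 − 35.006)/(18.9 − 35.006) = 0.10591
t = −129.05 · ln(0.10591) = 289.73 min.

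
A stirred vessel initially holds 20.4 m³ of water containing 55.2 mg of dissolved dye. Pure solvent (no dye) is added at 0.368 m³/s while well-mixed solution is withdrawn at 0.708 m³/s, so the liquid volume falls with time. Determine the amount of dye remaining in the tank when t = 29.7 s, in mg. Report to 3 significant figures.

Let m(t) be the amount of dye. Volume: V(t) = V₀ + (Q_in − Q_out) t = 20.4 − 0.34000 t; V(29.7) = 10.302 m³.
No dye enters, so dm/dt = −Q_out · (m/V).
dm/m = −Q_out dt/(V₀ − 0.34000 t); integrating gives ln(m/m₀) = −(Q_out/(Q_in−Q_out)) ln(V/V₀).
m = m₀ (V₀/V)^(Q_out/(Q_in−Q_out)) = 55.2 × (20.4/10.302)^(-2.0824) = 13.307 mg.

13.3 mg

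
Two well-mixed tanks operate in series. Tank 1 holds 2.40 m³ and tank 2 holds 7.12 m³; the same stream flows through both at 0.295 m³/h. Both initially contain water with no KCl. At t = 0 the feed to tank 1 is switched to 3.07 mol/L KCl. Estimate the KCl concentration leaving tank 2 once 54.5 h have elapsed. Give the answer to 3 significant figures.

Time constants: τᵢ = Vᵢ/Q for each well-mixed tank.
τ₁ = 2.40/0.295 = 8.1356 h; τ₂ = 7.12/0.295 = 24.136 h.
Solving the cascade with C₁(0)=C₂(0)=0 gives C₂(t) = C_in[1 − (τ₁ e^(−t/τ₁) − τ₂ e^(−t/τ₂))/(τ₁ − τ₂)].
At t = 54.5: e^(−t/τ₁) = 0.0012322, e^(−t/τ₂) = 0.10455.
C₂ = 3.07·[1 − (8.1356·0.0012322 − 24.136·0.10455)/(-16.000)] = 3.07·0.84291 = 2.5877 mol/L.

2.59 mol/L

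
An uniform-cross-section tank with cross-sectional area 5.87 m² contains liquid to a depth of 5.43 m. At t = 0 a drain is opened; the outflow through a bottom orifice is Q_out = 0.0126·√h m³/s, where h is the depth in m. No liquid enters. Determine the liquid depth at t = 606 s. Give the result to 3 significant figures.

2.82 m

Unsteady balance on liquid volume: A dh/dt = −0.0126 √h.
∫ h^(−1/2) dh = −(0.0126/A) ∫ dt, giving 2√h = 2√h₀ − (0.0126/A) t.
√h = √5.43 − 0.0126·606/(2·5.87) = 2.3302 − 0.65039 = 1.6798.
h = 1.6798² = 2.8219 m.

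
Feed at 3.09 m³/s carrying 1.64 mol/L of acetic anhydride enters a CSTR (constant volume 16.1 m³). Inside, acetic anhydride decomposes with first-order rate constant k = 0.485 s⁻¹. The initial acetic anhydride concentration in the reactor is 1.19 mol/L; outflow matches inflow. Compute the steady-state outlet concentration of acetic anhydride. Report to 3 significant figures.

Species balance: V dC/dt = Q C_in − Q C − k V C.
At steady state: 0 = Q C_in − (Q + kV) C_ss, so C_ss = Q C_in/(Q + kV).
C_ss = 3.09·1.64/(3.09 + 0.485·16.1) = 5.0676/10.899 = 0.46498 mol/L.

0.465 mol/L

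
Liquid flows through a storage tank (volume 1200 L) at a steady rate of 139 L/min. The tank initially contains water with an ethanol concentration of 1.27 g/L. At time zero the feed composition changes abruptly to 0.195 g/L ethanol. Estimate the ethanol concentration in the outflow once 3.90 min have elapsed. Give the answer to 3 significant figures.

Transient balance on the dissolved component: V dC/dt = Q(C_in − C).
So dC/dt = (C_in − C)/τ with τ = V/Q = 1200/139 = 8.6331 min.
Solution: C(t) = C_in + (C₀ − C_in) e^(−t/τ).
C(3.90) = 0.195 + (1.27 − 0.195)·e^(−3.90/8.6331) = 0.195 + (1.0750)·0.63651 = 0.87925 g/L.

0.879 g/L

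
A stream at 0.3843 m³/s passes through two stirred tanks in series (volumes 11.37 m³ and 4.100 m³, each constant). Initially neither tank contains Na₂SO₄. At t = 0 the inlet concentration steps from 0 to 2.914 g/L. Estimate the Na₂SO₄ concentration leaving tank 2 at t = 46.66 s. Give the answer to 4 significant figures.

1.993 g/L

Time constants: τᵢ = Vᵢ/Q for each well-mixed tank.
τ₁ = 11.37/0.3843 = 29.5863 s; τ₂ = 4.100/0.3843 = 10.6687 s.
Tank 1: C₁ = C_in(1 − e^(−t/τ₁)). Tank 2 (τ₁ ≠ τ₂): C₂ = C_in[1 − (τ₁ e^(−t/τ₁) − τ₂ e^(−t/τ₂))/(τ₁ − τ₂)].
At t = 46.66: e^(−t/τ₁) = 0.206577, e^(−t/τ₂) = 0.0126068.
C₂ = 2.914·[1 − (29.5863·0.206577 − 10.6687·0.0126068)/(18.9175)] = 2.914·0.684032 = 1.99327 g/L.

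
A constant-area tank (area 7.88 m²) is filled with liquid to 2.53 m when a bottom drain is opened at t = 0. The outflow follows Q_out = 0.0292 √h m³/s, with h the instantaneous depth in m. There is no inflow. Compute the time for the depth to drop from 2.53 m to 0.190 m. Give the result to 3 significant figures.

623 s

With no inflow, A dh/dt = −0.0292 √h.
This is separable: 2 d(√h)/dt = −0.0292/A, so √h = √h₀ − (0.0292/(2A)) t.
t = 2A(√h₀ − √h)/0.0292 = 2·7.88·(√2.53 − √0.190)/0.0292
  = 15.760 × (1.5906 − 0.43589) / 0.0292 = 623.23 s.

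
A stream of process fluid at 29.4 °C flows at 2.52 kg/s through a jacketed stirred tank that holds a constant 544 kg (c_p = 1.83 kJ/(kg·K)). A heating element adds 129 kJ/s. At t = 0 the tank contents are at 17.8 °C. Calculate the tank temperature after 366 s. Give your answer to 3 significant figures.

50.1 °C

M c_p dT/dt = ṁ c_p (T_in − T) + Q̇.
τ = M/ṁ = 215.87 s; T_ss = T_in + Q̇/(ṁ c_p) = 29.4 + 129/(2.52·1.83) = 57.373 °C.
Solution: T(t) = T_ss + (T₀ − T_ss) e^(−t/τ).
T(366) = 57.373 + (-39.573)·e^(−366/215.87) = 57.373 + (-39.573)·0.18352 = 50.111 °C.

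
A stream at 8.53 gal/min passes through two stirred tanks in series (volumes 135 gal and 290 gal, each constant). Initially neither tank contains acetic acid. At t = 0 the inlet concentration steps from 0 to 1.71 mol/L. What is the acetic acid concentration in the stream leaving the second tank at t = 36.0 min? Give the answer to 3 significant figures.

0.753 mol/L

Species balance on tank i: dCᵢ/dt = (Cᵢ₋₁ − Cᵢ)/τᵢ with τᵢ = Vᵢ/Q.
τ₁ = 135/8.53 = 15.826 min; τ₂ = 290/8.53 = 33.998 min.
Solving the cascade with C₁(0)=C₂(0)=0 gives C₂(t) = C_in[1 − (τ₁ e^(−t/τ₁) − τ₂ e^(−t/τ₂))/(τ₁ − τ₂)].
At t = 36.0: e^(−t/τ₁) = 0.10283, e^(−t/τ₂) = 0.34684.
C₂ = 1.71·[1 − (15.826·0.10283 − 33.998·0.34684)/(-18.171)] = 1.71·0.44064 = 0.75349 mol/L.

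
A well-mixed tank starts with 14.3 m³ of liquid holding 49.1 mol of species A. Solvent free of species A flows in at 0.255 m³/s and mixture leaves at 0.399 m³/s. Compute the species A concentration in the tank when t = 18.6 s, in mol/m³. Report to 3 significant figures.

Let m(t) be the amount of species A. Volume: V(t) = V₀ + (Q_in − Q_out) t = 14.3 − 0.14400 t; V(18.6) = 11.622 m³.
Species balance (pure solvent in): dm/dt = −Q_out · m/V(t).
dm/m = −Q_out dt/(V₀ − 0.14400 t); integrating gives ln(m/m₀) = −(Q_out/(Q_in−Q_out)) ln(V/V₀).
m = m₀ (V₀/V)^(Q_out/(Q_in−Q_out)) = 49.1 × (14.3/11.622)^(-2.7708) = 27.638 mol.
C = m/V = 27.638/11.622 = 2.3782 mol/m³.

2.38 mol/m³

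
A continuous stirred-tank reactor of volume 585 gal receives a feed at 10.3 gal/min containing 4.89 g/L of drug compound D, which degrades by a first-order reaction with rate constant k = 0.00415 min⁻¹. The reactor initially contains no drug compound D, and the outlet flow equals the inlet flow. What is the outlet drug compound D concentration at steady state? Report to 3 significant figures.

3.96 g/L

V dC/dt = Q(C_in − C) − k V C.
Steady state (dC/dt = 0): C_ss = Q C_in/(Q + kV) = C_in/(1 + kV/Q).
C_ss = 10.3·4.89/(10.3 + 0.00415·585) = 50.367/12.728 = 3.9573 g/L.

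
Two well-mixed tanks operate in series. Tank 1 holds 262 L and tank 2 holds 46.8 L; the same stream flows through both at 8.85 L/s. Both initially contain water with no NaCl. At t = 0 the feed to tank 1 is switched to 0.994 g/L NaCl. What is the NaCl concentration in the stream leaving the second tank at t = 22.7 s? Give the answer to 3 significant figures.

0.435 g/L

Time constants: τᵢ = Vᵢ/Q for each well-mixed tank.
τ₁ = 262/8.85 = 29.605 s; τ₂ = 46.8/8.85 = 5.2881 s.
Tank 1: C₁ = C_in(1 − e^(−t/τ₁)). Tank 2 (τ₁ ≠ τ₂): C₂ = C_in[1 − (τ₁ e^(−t/τ₁) − τ₂ e^(−t/τ₂))/(τ₁ − τ₂)].
At t = 22.7: e^(−t/τ₁) = 0.46451, e^(−t/τ₂) = 0.013669.
C₂ = 0.994·[1 − (29.605·0.46451 − 5.2881·0.013669)/(24.316)] = 0.994·0.43745 = 0.43482 g/L.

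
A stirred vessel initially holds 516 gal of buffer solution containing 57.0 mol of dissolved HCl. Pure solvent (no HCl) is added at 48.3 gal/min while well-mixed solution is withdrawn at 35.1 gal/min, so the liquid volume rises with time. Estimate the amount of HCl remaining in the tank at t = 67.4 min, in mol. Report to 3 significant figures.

Let m(t) be the amount of HCl. Volume: V(t) = V₀ + (Q_in − Q_out) t = 516 + 13.200 t; V(67.4) = 1405.7 gal.
Solute balance: dm/dt = 0 − Q_out C = −Q_out m/V(t).
Separate: dm/m = −Q_out dt/V(t) ⇒ ln(m/m₀) = −(Q_out/(Q_in−Q_out)) ln(V/V₀).
m = m₀ (V₀/V)^(Q_out/(Q_in−Q_out)) = 57.0 × (516/1405.7)^(2.6591) = 3.9677 mol.

3.97 mol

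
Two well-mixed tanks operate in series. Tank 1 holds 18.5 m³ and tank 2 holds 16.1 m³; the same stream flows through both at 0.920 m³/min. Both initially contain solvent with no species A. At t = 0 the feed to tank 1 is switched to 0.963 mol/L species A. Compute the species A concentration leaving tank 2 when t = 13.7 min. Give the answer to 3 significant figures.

0.160 mol/L

Species balance on tank i: dCᵢ/dt = (Cᵢ₋₁ − Cᵢ)/τᵢ with τᵢ = Vᵢ/Q.
τ₁ = 18.5/0.920 = 20.109 min; τ₂ = 16.1/0.920 = 17.500 min.
Solving the cascade with C₁(0)=C₂(0)=0 gives C₂(t) = C_in[1 − (τ₁ e^(−t/τ₁) − τ₂ e^(−t/τ₂))/(τ₁ − τ₂)].
At t = 13.7: e^(−t/τ₁) = 0.50596, e^(−t/τ₂) = 0.45710.
C₂ = 0.963·[1 − (20.109·0.50596 − 17.500·0.45710)/(2.6087)] = 0.963·0.16626 = 0.16011 mol/L.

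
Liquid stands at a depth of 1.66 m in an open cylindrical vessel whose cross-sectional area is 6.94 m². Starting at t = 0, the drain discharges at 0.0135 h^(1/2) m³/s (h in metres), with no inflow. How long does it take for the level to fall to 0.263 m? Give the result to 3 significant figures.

Unsteady balance on liquid volume: A dh/dt = −0.0135 √h.
This is separable: 2 d(√h)/dt = −0.0135/A, so √h = √h₀ − (0.0135/(2A)) t.
t = 2A(√h₀ − √h)/0.0135 = 2·6.94·(√1.66 − √0.263)/0.0135
  = 13.880 × (1.2884 − 0.51284) / 0.0135 = 797.41 s.

797 s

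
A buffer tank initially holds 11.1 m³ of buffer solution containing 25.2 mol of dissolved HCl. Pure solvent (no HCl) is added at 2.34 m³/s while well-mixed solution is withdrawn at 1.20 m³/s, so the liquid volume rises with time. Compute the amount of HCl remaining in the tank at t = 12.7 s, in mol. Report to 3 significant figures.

Total volume: dV/dt = Q_in − Q_out = 1.1400 m³/s, so V(t) = 11.1 + 1.1400 t and V(12.7) = 25.578 m³.
No HCl enters, so dm/dt = −Q_out · (m/V).
dm/m = −Q_out dt/(V₀ + 1.1400 t); integrating gives ln(m/m₀) = −(Q_out/(Q_in−Q_out)) ln(V/V₀).
m = m₀ (V₀/V)^(Q_out/(Q_in−Q_out)) = 25.2 × (11.1/25.578)^(1.0526) = 10.466 mol.

10.5 mol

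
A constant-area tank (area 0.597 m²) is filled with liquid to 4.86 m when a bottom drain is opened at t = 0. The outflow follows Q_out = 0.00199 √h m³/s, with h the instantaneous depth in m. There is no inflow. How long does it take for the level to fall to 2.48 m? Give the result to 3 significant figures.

A dh/dt = −Q_out = −0.00199 √h.
Separate and integrate: 2(√h − √h₀) = −(0.00199/A) t.
t = 2A(√h₀ − √h)/0.00199 = 2·0.597·(√4.86 − √2.48)/0.00199
  = 1.1940 × (2.2045 − 1.5748) / 0.00199 = 377.84 s.

378 s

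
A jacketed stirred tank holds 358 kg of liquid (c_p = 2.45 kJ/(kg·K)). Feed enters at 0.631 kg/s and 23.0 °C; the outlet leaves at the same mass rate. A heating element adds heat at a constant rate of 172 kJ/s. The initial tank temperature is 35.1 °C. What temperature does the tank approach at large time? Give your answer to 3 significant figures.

First-law balance (no shaft work): M c_p dT/dt = ṁ c_p (T_in − T) + 172.
At steady state dT/dt = 0 ⇒ T_ss = T_in + Q̇/(ṁ c_p) = 23.0 + 172/(0.631·2.45) = 134.26 °C.

134 °C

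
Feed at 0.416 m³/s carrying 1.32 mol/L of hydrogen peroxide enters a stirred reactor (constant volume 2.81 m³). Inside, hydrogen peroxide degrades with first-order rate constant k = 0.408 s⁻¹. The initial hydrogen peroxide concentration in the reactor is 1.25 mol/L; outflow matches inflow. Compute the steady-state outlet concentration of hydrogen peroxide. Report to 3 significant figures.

Accumulation = in − out − consumed: V dC/dt = Q C_in − Q C − k V C.
At steady state: 0 = Q C_in − (Q + kV) C_ss, so C_ss = Q C_in/(Q + kV).
C_ss = 0.416·1.32/(0.416 + 0.408·2.81) = 0.54912/1.5625 = 0.35144 mol/L.

0.351 mol/L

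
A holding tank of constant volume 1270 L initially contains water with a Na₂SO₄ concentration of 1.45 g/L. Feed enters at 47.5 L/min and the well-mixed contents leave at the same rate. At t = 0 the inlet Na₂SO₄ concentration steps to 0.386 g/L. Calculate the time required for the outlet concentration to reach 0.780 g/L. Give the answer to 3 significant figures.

Species balance: V dC/dt = Q(C_in − C) ⇒ τ = V/Q = 26.737 min.
C(t) = C_in + (C₀ − C_in) e^(−t/τ). Set C = 0.780 and solve for t:
e^(−t/τ) = (C − C_in)/(C₀ − C_in) = (0.780 − 0.386)/(1.45 − 0.386) = 0.37030
t = −τ ln(…) = 26.737 × 0.99344 = 26.561 min.

26.6 min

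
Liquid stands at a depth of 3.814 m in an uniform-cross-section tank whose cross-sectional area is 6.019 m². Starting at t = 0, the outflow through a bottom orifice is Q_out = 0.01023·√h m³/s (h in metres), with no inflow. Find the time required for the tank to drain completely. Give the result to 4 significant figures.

2298 s

With no inflow, A dh/dt = −0.01023 √h.
This is separable: 2 d(√h)/dt = −0.01023/A, so √h = √h₀ − (0.01023/(2A)) t.
Set h = 0: 2√h₀ = (0.01023/A) t_empty ⇒ t_empty = 2A√h₀/0.01023.
t_empty = 2·6.019·√3.814/0.01023 = 12.0380·1.95295/0.01023 = 2298.10 s.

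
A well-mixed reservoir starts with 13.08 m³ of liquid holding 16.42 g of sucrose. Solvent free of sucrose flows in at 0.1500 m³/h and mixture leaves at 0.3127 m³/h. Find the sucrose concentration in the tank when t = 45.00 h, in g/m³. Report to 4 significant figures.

Let m(t) be the amount of sucrose. Volume: V(t) = V₀ + (Q_in − Q_out) t = 13.08 − 0.162700 t; V(45.00) = 5.75850 m³.
Species balance (pure solvent in): dm/dt = −Q_out · m/V(t).
dm/m = −Q_out dt/(V₀ − 0.162700 t); integrating gives ln(m/m₀) = −(Q_out/(Q_in−Q_out)) ln(V/V₀).
m = m₀ (V₀/V)^(Q_out/(Q_in−Q_out)) = 16.42 × (13.08/5.75850)^(-1.92194) = 3.39303 g.
C = m/V = 3.39303/5.75850 = 0.589222 g/m³.

0.5892 g/m³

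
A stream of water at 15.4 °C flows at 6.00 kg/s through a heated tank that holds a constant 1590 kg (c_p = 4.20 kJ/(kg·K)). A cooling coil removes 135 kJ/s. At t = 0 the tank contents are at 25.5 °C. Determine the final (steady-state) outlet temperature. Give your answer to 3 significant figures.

M c_p dT/dt = ṁ c_p (T_in − T) − Q̇.
At steady state dT/dt = 0 ⇒ T_ss = T_in − Q̇/(ṁ c_p) = 15.4 − 135/(6.00·4.20) = 10.043 °C.

10.0 °C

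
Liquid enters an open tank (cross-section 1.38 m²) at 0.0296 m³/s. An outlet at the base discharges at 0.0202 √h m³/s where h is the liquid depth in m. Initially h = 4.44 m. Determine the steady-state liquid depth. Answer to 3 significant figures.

Level balance: A dh/dt = 0.0296 − 0.0202 √h. Setting dh/dt = 0:
Q_in = 0.0202 √h_ss ⇒ √h_ss = 0.0296/0.0202 = 1.4653.
h_ss = 1.4653² = 2.1472 m. (Since h₀ = 4.44 m > h_ss, the level will fall toward this value.)

2.15 m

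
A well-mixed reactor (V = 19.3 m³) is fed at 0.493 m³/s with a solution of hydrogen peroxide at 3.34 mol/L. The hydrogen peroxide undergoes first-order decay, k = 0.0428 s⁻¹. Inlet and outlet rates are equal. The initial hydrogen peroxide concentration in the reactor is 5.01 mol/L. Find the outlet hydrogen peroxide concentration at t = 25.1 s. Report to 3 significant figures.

Species balance: V dC/dt = Q C_in − Q C − k V C.
dC/dt = (Q/V) C_in − (Q/V + k) C; effective rate a = Q/V + k = 0.025544 + 0.0428 = 0.068344 s⁻¹.
C_ss = Q C_in/(Q + kV) = 1.2483 mol/L; C(t) = C_ss + (C₀ − C_ss) e^(−a t).
C(25.1) = 1.2483 + (3.7617)·e^(−0.068344·25.1) = 1.2483 + (3.7617)·0.17989 = 1.9250 mol/L.

1.93 mol/L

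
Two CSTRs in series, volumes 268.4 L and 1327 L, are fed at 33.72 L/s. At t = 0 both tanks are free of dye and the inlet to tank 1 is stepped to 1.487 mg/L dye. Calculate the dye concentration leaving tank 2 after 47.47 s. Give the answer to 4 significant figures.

Time constants: τᵢ = Vᵢ/Q for each well-mixed tank.
τ₁ = 268.4/33.72 = 7.95967 s; τ₂ = 1327/33.72 = 39.3535 s.
Tank 1: C₁ = C_in(1 − e^(−t/τ₁)). Tank 2 (τ₁ ≠ τ₂): C₂ = C_in[1 − (τ₁ e^(−t/τ₁) − τ₂ e^(−t/τ₂))/(τ₁ − τ₂)].
At t = 47.47: e^(−t/τ₁) = 0.00257008, e^(−t/τ₂) = 0.299319.
C₂ = 1.487·[1 − (7.95967·0.00257008 − 39.3535·0.299319)/(-31.3938)] = 1.487·0.625443 = 0.930033 mg/L.

0.9300 mg/L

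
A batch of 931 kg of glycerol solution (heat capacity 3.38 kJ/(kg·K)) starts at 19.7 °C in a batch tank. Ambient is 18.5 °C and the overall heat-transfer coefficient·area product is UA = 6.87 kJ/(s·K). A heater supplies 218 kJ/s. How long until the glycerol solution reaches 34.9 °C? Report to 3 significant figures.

M c_p dT/dt = −UA(T − T_amb) + Q̇.
τ = M c_p/UA = 458.05 s; T_ss = T_amb + Q̇/UA = 18.5 + 218/6.87 = 50.232 °C.
T(t) = T_ss + (T₀ − T_ss)e^(−t/τ); set T = 34.9:
t = −τ ln[(T − T_ss)/(T₀ − T_ss)] = −458.05 · ln(0.50216) = 315.52 s.

316 s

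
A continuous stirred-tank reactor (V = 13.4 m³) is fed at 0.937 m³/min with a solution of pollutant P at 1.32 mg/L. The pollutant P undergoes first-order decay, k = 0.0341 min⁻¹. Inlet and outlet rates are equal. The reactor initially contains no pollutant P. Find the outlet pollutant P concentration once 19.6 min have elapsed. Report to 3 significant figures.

V dC/dt = Q(C_in − C) − k V C.
This is linear with rate a = Q/V + k = 0.10403 min⁻¹.
C_ss = Q C_in/(Q + kV) = 0.88730 mg/L; C(t) = C_ss + (C₀ − C_ss) e^(−a t).
C(19.6) = 0.88730 + (-0.88730)·e^(−0.10403·19.6) = 0.88730 + (-0.88730)·0.13017 = 0.77180 mg/L.

0.772 mg/L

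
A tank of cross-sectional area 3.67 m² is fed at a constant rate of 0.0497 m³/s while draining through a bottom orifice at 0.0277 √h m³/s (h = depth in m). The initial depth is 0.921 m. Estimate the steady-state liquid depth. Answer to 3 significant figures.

3.22 m

Accumulation of liquid (constant cross-section A): A dh/dt = Q_in − 0.0277 √h. At steady state dh/dt = 0:
Q_in = 0.0277 √h_ss ⇒ √h_ss = 0.0497/0.0277 = 1.7942.
h_ss = 1.7942² = 3.2192 m. (Since h₀ = 0.921 m < h_ss, the level will rise toward this value.)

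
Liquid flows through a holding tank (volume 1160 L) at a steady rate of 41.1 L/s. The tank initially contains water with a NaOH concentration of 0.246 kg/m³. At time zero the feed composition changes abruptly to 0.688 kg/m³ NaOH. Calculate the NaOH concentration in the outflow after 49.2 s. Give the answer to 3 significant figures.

0.611 kg/m³

Mass balance on the solute (V constant): V dC/dt = Q(C_in − C).
Time constant τ = V/Q = 1160/41.1 = 28.224 s.
This is linear first-order; C(t) = C_in + (C₀ − C_in) e^(−t/τ).
C(49.2) = 0.688 + (0.246 − 0.688)·e^(−49.2/28.224) = 0.688 + (-0.44200)·0.17496 = 0.61067 kg/m³.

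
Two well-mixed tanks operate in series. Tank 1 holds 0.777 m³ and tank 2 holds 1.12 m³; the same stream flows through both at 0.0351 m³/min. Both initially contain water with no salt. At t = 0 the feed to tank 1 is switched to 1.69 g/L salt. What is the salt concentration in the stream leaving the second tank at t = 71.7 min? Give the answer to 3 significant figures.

Each tank obeys Vᵢ dCᵢ/dt = Q(Cᵢ₋₁ − Cᵢ), so τᵢ = Vᵢ/Q.
τ₁ = 0.777/0.0351 = 22.137 min; τ₂ = 1.12/0.0351 = 31.909 min.
Tank 1: C₁ = C_in(1 − e^(−t/τ₁)). Tank 2 (τ₁ ≠ τ₂): C₂ = C_in[1 − (τ₁ e^(−t/τ₁) − τ₂ e^(−t/τ₂))/(τ₁ − τ₂)].
At t = 71.7: e^(−t/τ₁) = 0.039205, e^(−t/τ₂) = 0.10571.
C₂ = 1.69·[1 − (22.137·0.039205 − 31.909·0.10571)/(-9.7721)] = 1.69·0.74363 = 1.2567 g/L.

1.26 g/L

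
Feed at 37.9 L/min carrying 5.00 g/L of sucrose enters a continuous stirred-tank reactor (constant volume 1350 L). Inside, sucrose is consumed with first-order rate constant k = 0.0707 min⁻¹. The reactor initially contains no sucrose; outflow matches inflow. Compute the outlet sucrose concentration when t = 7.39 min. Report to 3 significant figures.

0.736 g/L

V dC/dt = Q(C_in − C) − k V C.
This is linear with rate a = Q/V + k = 0.098774 min⁻¹.
C_ss = Q C_in/(Q + kV) = 1.4211 g/L; C(t) = C_ss + (C₀ − C_ss) e^(−a t).
C(7.39) = 1.4211 + (-1.4211)·e^(−0.098774·7.39) = 1.4211 + (-1.4211)·0.48194 = 0.73623 g/L.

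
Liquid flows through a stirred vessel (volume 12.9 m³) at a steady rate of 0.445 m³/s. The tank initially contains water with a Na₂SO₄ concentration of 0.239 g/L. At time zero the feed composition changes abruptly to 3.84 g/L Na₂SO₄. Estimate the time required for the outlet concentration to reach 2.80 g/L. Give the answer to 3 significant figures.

Accumulation = in − out for the solute gives V dC/dt = Q(C_in − C), so τ = V/Q = 28.989 s.
C(t) = C_in + (C₀ − C_in) e^(−t/τ). Set C = 2.80 and solve for t:
e^(−t/τ) = (C − C_in)/(C₀ − C_in) = (2.80 − 3.84)/(0.239 − 3.84) = 0.28881
t = −τ ln(…) = 28.989 × 1.2420 = 36.004 s.

36.0 s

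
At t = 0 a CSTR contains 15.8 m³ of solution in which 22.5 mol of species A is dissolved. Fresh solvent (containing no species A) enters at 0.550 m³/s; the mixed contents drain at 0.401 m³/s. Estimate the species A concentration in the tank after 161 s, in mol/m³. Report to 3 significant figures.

0.0471 mol/m³

Total volume: dV/dt = Q_in − Q_out = 0.14900 m³/s, so V(t) = 15.8 + 0.14900 t and V(161) = 39.789 m³.
Solute balance: dm/dt = 0 − Q_out C = −Q_out m/V(t).
dm/m = −Q_out dt/(V₀ + 0.14900 t); integrating gives ln(m/m₀) = −(Q_out/(Q_in−Q_out)) ln(V/V₀).
m = m₀ (V₀/V)^(Q_out/(Q_in−Q_out)) = 22.5 × (15.8/39.789)^(2.6913) = 1.8737 mol.
C = m/V = 1.8737/39.789 = 0.047090 mol/m³.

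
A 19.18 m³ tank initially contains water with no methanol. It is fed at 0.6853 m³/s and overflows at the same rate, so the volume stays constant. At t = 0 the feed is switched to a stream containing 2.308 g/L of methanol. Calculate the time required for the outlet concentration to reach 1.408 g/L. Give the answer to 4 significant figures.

Mass balance on the solute (V constant): V dC/dt = Q(C_in − C), so τ = V/Q = 27.9877 s.
C(t) = C_in + (C₀ − C_in) e^(−t/τ). Set C = 1.408 and solve for t:
e^(−t/τ) = (C − C_in)/(C₀ − C_in) = (1.408 − 2.308)/(0 − 2.308) = 0.389948
t = −τ ln(…) = 27.9877 × 0.941742 = 26.3572 s.

26.36 s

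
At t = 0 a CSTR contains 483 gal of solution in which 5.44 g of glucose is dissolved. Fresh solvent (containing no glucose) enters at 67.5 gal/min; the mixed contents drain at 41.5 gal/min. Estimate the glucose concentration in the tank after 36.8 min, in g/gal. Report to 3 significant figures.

Let m(t) be the amount of glucose. Volume: V(t) = V₀ + (Q_in − Q_out) t = 483 + 26.000 t; V(36.8) = 1439.8 gal.
No glucose enters, so dm/dt = −Q_out · (m/V).
dm/m = −Q_out dt/(V₀ + 26.000 t); integrating gives ln(m/m₀) = −(Q_out/(Q_in−Q_out)) ln(V/V₀).
m = m₀ (V₀/V)^(Q_out/(Q_in−Q_out)) = 5.44 × (483/1439.8)^(1.5962) = 0.95160 g.
C = m/V = 0.95160/1439.8 = 0.00066093 g/gal.

0.000661 g/gal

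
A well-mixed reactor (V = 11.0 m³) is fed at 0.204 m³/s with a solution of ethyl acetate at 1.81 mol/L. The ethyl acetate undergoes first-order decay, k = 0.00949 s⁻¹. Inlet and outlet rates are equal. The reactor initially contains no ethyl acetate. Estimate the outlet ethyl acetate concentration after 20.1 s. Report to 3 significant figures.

V dC/dt = Q(C_in − C) − k V C.
This is linear with rate a = Q/V + k = 0.028035 s⁻¹.
C_ss = Q C_in/(Q + kV) = 1.1973 mol/L; C(t) = C_ss + (C₀ − C_ss) e^(−a t).
C(20.1) = 1.1973 + (-1.1973)·e^(−0.028035·20.1) = 1.1973 + (-1.1973)·0.56921 = 0.51580 mol/L.

0.516 mol/L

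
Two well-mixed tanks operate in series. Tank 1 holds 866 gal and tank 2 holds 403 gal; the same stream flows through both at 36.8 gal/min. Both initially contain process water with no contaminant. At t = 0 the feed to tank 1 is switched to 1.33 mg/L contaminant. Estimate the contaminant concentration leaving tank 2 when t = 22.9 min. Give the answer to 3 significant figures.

Time constants: τᵢ = Vᵢ/Q for each well-mixed tank.
τ₁ = 866/36.8 = 23.533 min; τ₂ = 403/36.8 = 10.951 min.
Tank 1: C₁ = C_in(1 − e^(−t/τ₁)). Tank 2 (τ₁ ≠ τ₂): C₂ = C_in[1 − (τ₁ e^(−t/τ₁) − τ₂ e^(−t/τ₂))/(τ₁ − τ₂)].
At t = 22.9: e^(−t/τ₁) = 0.37790, e^(−t/τ₂) = 0.12355.
C₂ = 1.33·[1 − (23.533·0.37790 − 10.951·0.12355)/(12.582)] = 1.33·0.40070 = 0.53294 mg/L.

0.533 mg/L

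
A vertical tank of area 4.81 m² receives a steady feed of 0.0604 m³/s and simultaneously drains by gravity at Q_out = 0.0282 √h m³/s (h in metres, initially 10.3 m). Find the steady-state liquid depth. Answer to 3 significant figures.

4.59 m

Volume balance on the tank: A dh/dt = Q_in − 0.0282 √h. At steady state dh/dt = 0:
Q_in = 0.0282 √h_ss ⇒ √h_ss = 0.0604/0.0282 = 2.1418.
h_ss = 2.1418² = 4.5875 m. (Since h₀ = 10.3 m > h_ss, the level will fall toward this value.)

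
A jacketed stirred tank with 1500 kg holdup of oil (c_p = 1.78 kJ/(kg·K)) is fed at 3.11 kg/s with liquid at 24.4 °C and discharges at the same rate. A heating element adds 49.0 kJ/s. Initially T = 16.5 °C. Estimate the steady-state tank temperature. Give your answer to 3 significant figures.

33.3 °C

Energy balance: M c_p dT/dt = ṁ c_p (T_in − T) + 49.0.
At steady state dT/dt = 0 ⇒ T_ss = T_in + Q̇/(ṁ c_p) = 24.4 + 49.0/(3.11·1.78) = 33.251 °C.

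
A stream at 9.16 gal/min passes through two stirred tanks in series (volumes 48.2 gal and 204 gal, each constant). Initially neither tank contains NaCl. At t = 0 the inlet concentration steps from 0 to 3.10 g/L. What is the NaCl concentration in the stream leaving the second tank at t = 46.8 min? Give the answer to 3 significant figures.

Each tank obeys Vᵢ dCᵢ/dt = Q(Cᵢ₋₁ − Cᵢ), so τᵢ = Vᵢ/Q.
τ₁ = 48.2/9.16 = 5.2620 min; τ₂ = 204/9.16 = 22.271 min.
Tank 1: C₁ = C_in(1 − e^(−t/τ₁)). Tank 2 (τ₁ ≠ τ₂): C₂ = C_in[1 − (τ₁ e^(−t/τ₁) − τ₂ e^(−t/τ₂))/(τ₁ − τ₂)].
At t = 46.8: e^(−t/τ₁) = 0.00013722, e^(−t/τ₂) = 0.12228.
C₂ = 3.10·[1 − (5.2620·0.00013722 − 22.271·0.12228)/(-17.009)] = 3.10·0.83993 = 2.6038 g/L.

2.60 g/L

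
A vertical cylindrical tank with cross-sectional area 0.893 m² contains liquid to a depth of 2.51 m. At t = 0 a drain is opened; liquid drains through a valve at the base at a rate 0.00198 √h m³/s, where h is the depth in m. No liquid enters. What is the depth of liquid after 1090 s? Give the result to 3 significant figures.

0.141 m

Accumulation of liquid (constant cross-section A): A dh/dt = −0.00198 √h.
Separate and integrate: 2(√h − √h₀) = −(0.00198/A) t.
√h = √2.51 − 0.00198·1090/(2·0.893) = 1.5843 − 1.2084 = 0.37590.
h = 0.37590² = 0.14130 m.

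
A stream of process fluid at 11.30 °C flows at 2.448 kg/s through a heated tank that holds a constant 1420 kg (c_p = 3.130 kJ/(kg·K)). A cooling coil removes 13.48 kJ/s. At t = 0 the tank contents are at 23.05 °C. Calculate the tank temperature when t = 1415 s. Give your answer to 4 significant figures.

Energy balance: M c_p dT/dt = ṁ c_p (T_in − T) − 13.48.
τ = M/ṁ = 580.065 s; T_ss = T_in − Q̇/(ṁ c_p) = 11.30 − 13.48/(2.448·3.130) = 9.54072 °C.
This is linear first-order; T(t) = T_ss + (T₀ − T_ss) e^(−t/τ).
T(1415) = 9.54072 + (13.5093)·e^(−1415/580.065) = 9.54072 + (13.5093)·0.0872149 = 10.7189 °C.

10.72 °C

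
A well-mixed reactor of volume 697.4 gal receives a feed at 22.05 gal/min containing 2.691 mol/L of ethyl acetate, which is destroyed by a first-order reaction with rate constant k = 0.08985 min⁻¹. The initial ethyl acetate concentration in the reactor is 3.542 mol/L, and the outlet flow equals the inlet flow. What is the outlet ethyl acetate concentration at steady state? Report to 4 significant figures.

0.7005 mol/L

V dC/dt = Q(C_in − C) − k V C.
At steady state: 0 = Q C_in − (Q + kV) C_ss, so C_ss = Q C_in/(Q + kV).
C_ss = 22.05·2.691/(22.05 + 0.08985·697.4) = 59.3365/84.7114 = 0.700455 mol/L.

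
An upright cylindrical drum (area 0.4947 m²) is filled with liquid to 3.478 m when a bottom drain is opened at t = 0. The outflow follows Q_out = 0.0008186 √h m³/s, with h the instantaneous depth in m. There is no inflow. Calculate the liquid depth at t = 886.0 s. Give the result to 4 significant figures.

Accumulation of liquid (constant cross-section A): A dh/dt = −0.0008186 √h.
Separate and integrate: 2(√h − √h₀) = −(0.0008186/A) t.
√h = √3.478 − 0.0008186·886.0/(2·0.4947) = 1.86494 − 0.733050 = 1.13189.
h = 1.13189² = 1.28117 m.

1.281 m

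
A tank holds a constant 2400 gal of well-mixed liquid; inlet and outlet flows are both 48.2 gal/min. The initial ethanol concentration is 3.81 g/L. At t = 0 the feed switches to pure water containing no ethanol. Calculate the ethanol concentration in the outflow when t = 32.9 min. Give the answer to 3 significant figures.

1.97 g/L

Mass balance on the solute (V constant): V dC/dt = Q(C_in − C).
Rewrite as dC/dt + C/τ = C_in/τ, τ = V/Q = 49.793 min.
Solution: C(t) = C_in + (C₀ − C_in) e^(−t/τ).
C(32.9) = 0 + (3.81 − 0)·e^(−32.9/49.793) = 0 + (3.8100)·0.51647 = 1.9677 g/L.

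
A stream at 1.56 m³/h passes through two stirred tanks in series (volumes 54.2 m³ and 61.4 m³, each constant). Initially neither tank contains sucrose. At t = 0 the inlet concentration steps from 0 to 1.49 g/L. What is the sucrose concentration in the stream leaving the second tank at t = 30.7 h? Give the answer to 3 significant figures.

0.301 g/L

Species balance on tank i: dCᵢ/dt = (Cᵢ₋₁ − Cᵢ)/τᵢ with τᵢ = Vᵢ/Q.
τ₁ = 54.2/1.56 = 34.744 h; τ₂ = 61.4/1.56 = 39.359 h.
Solving the cascade with C₁(0)=C₂(0)=0 gives C₂(t) = C_in[1 − (τ₁ e^(−t/τ₁) − τ₂ e^(−t/τ₂))/(τ₁ − τ₂)].
At t = 30.7: e^(−t/τ₁) = 0.41329, e^(−t/τ₂) = 0.45841.
C₂ = 1.49·[1 − (34.744·0.41329 − 39.359·0.45841)/(-4.6154)] = 1.49·0.20194 = 0.30089 g/L.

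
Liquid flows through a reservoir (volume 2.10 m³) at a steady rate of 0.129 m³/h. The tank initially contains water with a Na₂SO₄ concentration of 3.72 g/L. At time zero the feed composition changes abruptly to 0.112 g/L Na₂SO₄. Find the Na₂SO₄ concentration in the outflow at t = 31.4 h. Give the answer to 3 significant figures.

Mass balance on the solute (V constant): V dC/dt = Q(C_in − C).
So dC/dt = (C_in − C)/τ with τ = V/Q = 2.10/0.129 = 16.279 h.
Integrating: C(t) = C_in + (C₀ − C_in) e^(−t/τ).
C(31.4) = 0.112 + (3.72 − 0.112)·e^(−31.4/16.279) = 0.112 + (3.6080)·0.14531 = 0.63629 g/L.

0.636 g/L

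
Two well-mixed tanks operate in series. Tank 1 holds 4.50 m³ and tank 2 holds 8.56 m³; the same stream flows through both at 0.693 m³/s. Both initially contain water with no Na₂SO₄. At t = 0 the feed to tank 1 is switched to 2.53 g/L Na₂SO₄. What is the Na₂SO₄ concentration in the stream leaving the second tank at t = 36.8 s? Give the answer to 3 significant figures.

Time constants: τᵢ = Vᵢ/Q for each well-mixed tank.
τ₁ = 4.50/0.693 = 6.4935 s; τ₂ = 8.56/0.693 = 12.352 s.
Tank 1: C₁ = C_in(1 − e^(−t/τ₁)). Tank 2 (τ₁ ≠ τ₂): C₂ = C_in[1 − (τ₁ e^(−t/τ₁) − τ₂ e^(−t/τ₂))/(τ₁ − τ₂)].
At t = 36.8: e^(−t/τ₁) = 0.0034575, e^(−t/τ₂) = 0.050831.
C₂ = 2.53·[1 − (6.4935·0.0034575 − 12.352·0.050831)/(-5.8586)] = 2.53·0.89666 = 2.2686 g/L.

2.27 g/L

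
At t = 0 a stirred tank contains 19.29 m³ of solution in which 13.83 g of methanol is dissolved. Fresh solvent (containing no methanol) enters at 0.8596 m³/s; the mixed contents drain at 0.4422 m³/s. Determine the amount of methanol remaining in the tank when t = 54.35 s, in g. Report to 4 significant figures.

Let m(t) be the amount of methanol. Volume: V(t) = V₀ + (Q_in − Q_out) t = 19.29 + 0.417400 t; V(54.35) = 41.9757 m³.
No methanol enters, so dm/dt = −Q_out · (m/V).
Separate: dm/m = −Q_out dt/V(t) ⇒ ln(m/m₀) = −(Q_out/(Q_in−Q_out)) ln(V/V₀).
m = m₀ (V₀/V)^(Q_out/(Q_in−Q_out)) = 13.83 × (19.29/41.9757)^(1.05942) = 6.06868 g.

6.069 g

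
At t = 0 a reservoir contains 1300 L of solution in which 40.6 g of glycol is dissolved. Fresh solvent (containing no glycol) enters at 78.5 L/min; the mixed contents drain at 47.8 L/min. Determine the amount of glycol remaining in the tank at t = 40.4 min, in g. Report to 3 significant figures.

14.3 g

Let m(t) be the amount of glycol. Volume: V(t) = V₀ + (Q_in − Q_out) t = 1300 + 30.700 t; V(40.4) = 2540.3 L.
No glycol enters, so dm/dt = −Q_out · (m/V).
Separate: dm/m = −Q_out dt/V(t) ⇒ ln(m/m₀) = −(Q_out/(Q_in−Q_out)) ln(V/V₀).
m = m₀ (V₀/V)^(Q_out/(Q_in−Q_out)) = 40.6 × (1300/2540.3)^(1.5570) = 14.307 g.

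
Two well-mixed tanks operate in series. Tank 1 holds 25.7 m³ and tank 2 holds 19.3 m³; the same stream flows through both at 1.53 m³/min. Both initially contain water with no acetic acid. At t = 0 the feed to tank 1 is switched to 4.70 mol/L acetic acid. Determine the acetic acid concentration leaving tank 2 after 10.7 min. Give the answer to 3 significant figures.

Time constants: τᵢ = Vᵢ/Q for each well-mixed tank.
τ₁ = 25.7/1.53 = 16.797 min; τ₂ = 19.3/1.53 = 12.614 min.
Solving the cascade with C₁(0)=C₂(0)=0 gives C₂(t) = C_in[1 − (τ₁ e^(−t/τ₁) − τ₂ e^(−t/τ₂))/(τ₁ − τ₂)].
At t = 10.7: e^(−t/τ₁) = 0.52887, e^(−t/τ₂) = 0.42817.
C₂ = 4.70·[1 − (16.797·0.52887 − 12.614·0.42817)/(4.1830)] = 4.70·0.16743 = 0.78694 mol/L.

0.787 mol/L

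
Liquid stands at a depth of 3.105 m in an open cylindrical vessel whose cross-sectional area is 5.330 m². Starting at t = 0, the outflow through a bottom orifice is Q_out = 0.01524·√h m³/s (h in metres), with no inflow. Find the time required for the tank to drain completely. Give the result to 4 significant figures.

Unsteady balance on liquid volume: A dh/dt = −0.01524 √h.
Separate and integrate: 2(√h − √h₀) = −(0.01524/A) t.
Set h = 0: 2√h₀ = (0.01524/A) t_empty ⇒ t_empty = 2A√h₀/0.01524.
t_empty = 2·5.330·√3.105/0.01524 = 10.6600·1.76210/0.01524 = 1232.55 s.

1233 s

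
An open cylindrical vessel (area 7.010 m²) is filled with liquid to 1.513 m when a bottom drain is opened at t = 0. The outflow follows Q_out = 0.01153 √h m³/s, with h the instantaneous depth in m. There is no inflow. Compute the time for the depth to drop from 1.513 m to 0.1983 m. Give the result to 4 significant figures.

954.2 s

With no inflow, A dh/dt = −0.01153 √h.
∫ h^(−1/2) dh = −(0.01153/A) ∫ dt, giving 2√h = 2√h₀ − (0.01153/A) t.
t = 2A(√h₀ − √h)/0.01153 = 2·7.010·(√1.513 − √0.1983)/0.01153
  = 14.0200 × (1.23004 − 0.445309) / 0.01153 = 954.201 s.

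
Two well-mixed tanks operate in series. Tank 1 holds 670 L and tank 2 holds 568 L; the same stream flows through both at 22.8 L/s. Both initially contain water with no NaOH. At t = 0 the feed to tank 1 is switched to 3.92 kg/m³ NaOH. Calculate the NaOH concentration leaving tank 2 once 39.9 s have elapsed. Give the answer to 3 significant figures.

Time constants: τᵢ = Vᵢ/Q for each well-mixed tank.
τ₁ = 670/22.8 = 29.386 s; τ₂ = 568/22.8 = 24.912 s.
Tank 1: C₁ = C_in(1 − e^(−t/τ₁)). Tank 2 (τ₁ ≠ τ₂): C₂ = C_in[1 − (τ₁ e^(−t/τ₁) − τ₂ e^(−t/τ₂))/(τ₁ − τ₂)].
At t = 39.9: e^(−t/τ₁) = 0.25723, e^(−t/τ₂) = 0.20157.
C₂ = 3.92·[1 − (29.386·0.25723 − 24.912·0.20157)/(4.4737)] = 3.92·0.43283 = 1.6967 kg/m³.

1.70 kg/m³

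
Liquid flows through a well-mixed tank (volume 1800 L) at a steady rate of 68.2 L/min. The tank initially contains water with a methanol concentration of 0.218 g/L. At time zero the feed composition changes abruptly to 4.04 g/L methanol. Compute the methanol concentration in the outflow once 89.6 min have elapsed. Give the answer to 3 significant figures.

3.91 g/L

Accumulation = in − out for the solute gives V dC/dt = Q(C_in − C).
Time constant τ = V/Q = 1800/68.2 = 26.393 min.
This is linear first-order; C(t) = C_in + (C₀ − C_in) e^(−t/τ).
C(89.6) = 4.04 + (0.218 − 4.04)·e^(−89.6/26.393) = 4.04 + (-3.8220)·0.033546 = 3.9118 g/L.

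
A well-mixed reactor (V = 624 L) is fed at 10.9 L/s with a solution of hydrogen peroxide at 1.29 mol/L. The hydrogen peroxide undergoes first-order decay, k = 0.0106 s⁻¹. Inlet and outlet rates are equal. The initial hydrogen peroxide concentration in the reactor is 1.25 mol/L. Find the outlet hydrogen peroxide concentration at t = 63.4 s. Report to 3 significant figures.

0.878 mol/L

V dC/dt = Q(C_in − C) − k V C.
dC/dt = (Q/V) C_in − (Q/V + k) C; effective rate a = Q/V + k = 0.017468 + 0.0106 = 0.028068 s⁻¹.
C_ss = Q C_in/(Q + kV) = 0.80283 mol/L; C(t) = C_ss + (C₀ − C_ss) e^(−a t).
C(63.4) = 0.80283 + (0.44717)·e^(−0.028068·63.4) = 0.80283 + (0.44717)·0.16872 = 0.87827 mol/L.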